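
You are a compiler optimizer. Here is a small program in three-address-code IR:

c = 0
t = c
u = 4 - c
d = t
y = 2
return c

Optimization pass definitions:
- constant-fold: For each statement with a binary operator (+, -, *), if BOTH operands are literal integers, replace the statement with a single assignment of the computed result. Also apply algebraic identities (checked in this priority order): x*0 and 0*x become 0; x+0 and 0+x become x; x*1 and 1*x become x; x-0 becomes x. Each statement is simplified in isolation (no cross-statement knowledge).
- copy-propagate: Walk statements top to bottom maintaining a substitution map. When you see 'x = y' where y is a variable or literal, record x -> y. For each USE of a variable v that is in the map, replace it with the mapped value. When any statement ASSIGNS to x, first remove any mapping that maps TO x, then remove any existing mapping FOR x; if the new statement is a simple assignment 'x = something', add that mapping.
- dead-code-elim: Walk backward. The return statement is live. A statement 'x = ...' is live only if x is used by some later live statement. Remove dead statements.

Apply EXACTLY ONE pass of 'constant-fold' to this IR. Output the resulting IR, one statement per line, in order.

Answer: c = 0
t = c
u = 4 - c
d = t
y = 2
return c

Derivation:
Applying constant-fold statement-by-statement:
  [1] c = 0  (unchanged)
  [2] t = c  (unchanged)
  [3] u = 4 - c  (unchanged)
  [4] d = t  (unchanged)
  [5] y = 2  (unchanged)
  [6] return c  (unchanged)
Result (6 stmts):
  c = 0
  t = c
  u = 4 - c
  d = t
  y = 2
  return c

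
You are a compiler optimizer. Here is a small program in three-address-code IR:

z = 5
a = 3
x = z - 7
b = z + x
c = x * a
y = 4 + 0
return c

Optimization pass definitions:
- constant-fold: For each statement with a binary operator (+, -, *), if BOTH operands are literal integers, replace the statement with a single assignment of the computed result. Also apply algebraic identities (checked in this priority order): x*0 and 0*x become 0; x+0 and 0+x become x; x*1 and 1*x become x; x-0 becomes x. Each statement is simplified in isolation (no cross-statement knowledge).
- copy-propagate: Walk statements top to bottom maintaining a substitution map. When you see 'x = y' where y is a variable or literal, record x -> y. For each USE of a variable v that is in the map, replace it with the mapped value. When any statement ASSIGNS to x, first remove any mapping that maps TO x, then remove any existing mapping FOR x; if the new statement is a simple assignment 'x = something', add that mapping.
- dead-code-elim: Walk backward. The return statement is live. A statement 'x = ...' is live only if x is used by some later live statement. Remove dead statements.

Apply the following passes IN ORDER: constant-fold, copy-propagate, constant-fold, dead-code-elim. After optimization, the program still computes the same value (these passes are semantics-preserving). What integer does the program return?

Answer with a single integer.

Initial IR:
  z = 5
  a = 3
  x = z - 7
  b = z + x
  c = x * a
  y = 4 + 0
  return c
After constant-fold (7 stmts):
  z = 5
  a = 3
  x = z - 7
  b = z + x
  c = x * a
  y = 4
  return c
After copy-propagate (7 stmts):
  z = 5
  a = 3
  x = 5 - 7
  b = 5 + x
  c = x * 3
  y = 4
  return c
After constant-fold (7 stmts):
  z = 5
  a = 3
  x = -2
  b = 5 + x
  c = x * 3
  y = 4
  return c
After dead-code-elim (3 stmts):
  x = -2
  c = x * 3
  return c
Evaluate:
  z = 5  =>  z = 5
  a = 3  =>  a = 3
  x = z - 7  =>  x = -2
  b = z + x  =>  b = 3
  c = x * a  =>  c = -6
  y = 4 + 0  =>  y = 4
  return c = -6

Answer: -6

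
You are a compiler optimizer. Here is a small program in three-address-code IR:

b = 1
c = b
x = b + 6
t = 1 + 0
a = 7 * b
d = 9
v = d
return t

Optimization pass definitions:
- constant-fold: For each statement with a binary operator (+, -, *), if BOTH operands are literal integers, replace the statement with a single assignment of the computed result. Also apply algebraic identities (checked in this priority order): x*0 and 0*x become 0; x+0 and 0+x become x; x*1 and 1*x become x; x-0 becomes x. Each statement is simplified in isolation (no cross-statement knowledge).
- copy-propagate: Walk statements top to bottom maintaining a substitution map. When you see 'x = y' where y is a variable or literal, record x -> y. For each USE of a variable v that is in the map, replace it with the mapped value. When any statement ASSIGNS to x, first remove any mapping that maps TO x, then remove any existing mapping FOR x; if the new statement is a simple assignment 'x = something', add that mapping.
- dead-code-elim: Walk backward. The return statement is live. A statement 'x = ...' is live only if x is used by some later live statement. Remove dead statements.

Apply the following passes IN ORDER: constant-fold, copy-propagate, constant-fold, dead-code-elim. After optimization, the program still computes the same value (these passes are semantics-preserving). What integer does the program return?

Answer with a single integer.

Answer: 1

Derivation:
Initial IR:
  b = 1
  c = b
  x = b + 6
  t = 1 + 0
  a = 7 * b
  d = 9
  v = d
  return t
After constant-fold (8 stmts):
  b = 1
  c = b
  x = b + 6
  t = 1
  a = 7 * b
  d = 9
  v = d
  return t
After copy-propagate (8 stmts):
  b = 1
  c = 1
  x = 1 + 6
  t = 1
  a = 7 * 1
  d = 9
  v = 9
  return 1
After constant-fold (8 stmts):
  b = 1
  c = 1
  x = 7
  t = 1
  a = 7
  d = 9
  v = 9
  return 1
After dead-code-elim (1 stmts):
  return 1
Evaluate:
  b = 1  =>  b = 1
  c = b  =>  c = 1
  x = b + 6  =>  x = 7
  t = 1 + 0  =>  t = 1
  a = 7 * b  =>  a = 7
  d = 9  =>  d = 9
  v = d  =>  v = 9
  return t = 1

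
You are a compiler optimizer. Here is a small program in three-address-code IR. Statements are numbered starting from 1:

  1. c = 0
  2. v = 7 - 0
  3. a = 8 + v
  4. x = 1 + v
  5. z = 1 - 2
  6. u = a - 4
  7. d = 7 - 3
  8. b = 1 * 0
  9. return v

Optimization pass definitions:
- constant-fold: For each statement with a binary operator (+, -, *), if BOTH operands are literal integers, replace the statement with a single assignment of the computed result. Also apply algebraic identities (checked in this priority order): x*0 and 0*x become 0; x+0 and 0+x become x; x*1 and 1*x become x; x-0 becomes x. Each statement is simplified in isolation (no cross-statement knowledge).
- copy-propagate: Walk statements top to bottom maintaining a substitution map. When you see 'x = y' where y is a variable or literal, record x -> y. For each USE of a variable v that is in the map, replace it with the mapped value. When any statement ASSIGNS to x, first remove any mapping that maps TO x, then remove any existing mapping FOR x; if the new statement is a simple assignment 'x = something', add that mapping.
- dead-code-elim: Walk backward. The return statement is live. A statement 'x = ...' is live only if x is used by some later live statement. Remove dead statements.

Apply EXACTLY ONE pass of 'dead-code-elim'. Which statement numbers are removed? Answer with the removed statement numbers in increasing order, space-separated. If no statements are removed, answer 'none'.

Backward liveness scan:
Stmt 1 'c = 0': DEAD (c not in live set [])
Stmt 2 'v = 7 - 0': KEEP (v is live); live-in = []
Stmt 3 'a = 8 + v': DEAD (a not in live set ['v'])
Stmt 4 'x = 1 + v': DEAD (x not in live set ['v'])
Stmt 5 'z = 1 - 2': DEAD (z not in live set ['v'])
Stmt 6 'u = a - 4': DEAD (u not in live set ['v'])
Stmt 7 'd = 7 - 3': DEAD (d not in live set ['v'])
Stmt 8 'b = 1 * 0': DEAD (b not in live set ['v'])
Stmt 9 'return v': KEEP (return); live-in = ['v']
Removed statement numbers: [1, 3, 4, 5, 6, 7, 8]
Surviving IR:
  v = 7 - 0
  return v

Answer: 1 3 4 5 6 7 8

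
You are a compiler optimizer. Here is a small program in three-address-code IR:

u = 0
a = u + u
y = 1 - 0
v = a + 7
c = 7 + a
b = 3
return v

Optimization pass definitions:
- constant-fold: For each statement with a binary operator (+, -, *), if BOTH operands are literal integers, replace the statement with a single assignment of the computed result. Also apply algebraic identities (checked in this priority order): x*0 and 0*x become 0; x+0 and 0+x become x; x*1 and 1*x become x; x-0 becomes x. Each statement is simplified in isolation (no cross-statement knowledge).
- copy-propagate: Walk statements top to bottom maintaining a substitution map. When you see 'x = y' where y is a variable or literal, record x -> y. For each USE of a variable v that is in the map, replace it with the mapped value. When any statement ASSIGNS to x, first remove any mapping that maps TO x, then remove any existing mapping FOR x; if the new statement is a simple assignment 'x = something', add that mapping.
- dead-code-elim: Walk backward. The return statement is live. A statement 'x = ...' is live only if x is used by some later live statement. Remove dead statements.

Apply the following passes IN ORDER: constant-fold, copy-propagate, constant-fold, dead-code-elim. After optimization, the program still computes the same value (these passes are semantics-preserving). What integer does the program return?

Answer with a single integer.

Initial IR:
  u = 0
  a = u + u
  y = 1 - 0
  v = a + 7
  c = 7 + a
  b = 3
  return v
After constant-fold (7 stmts):
  u = 0
  a = u + u
  y = 1
  v = a + 7
  c = 7 + a
  b = 3
  return v
After copy-propagate (7 stmts):
  u = 0
  a = 0 + 0
  y = 1
  v = a + 7
  c = 7 + a
  b = 3
  return v
After constant-fold (7 stmts):
  u = 0
  a = 0
  y = 1
  v = a + 7
  c = 7 + a
  b = 3
  return v
After dead-code-elim (3 stmts):
  a = 0
  v = a + 7
  return v
Evaluate:
  u = 0  =>  u = 0
  a = u + u  =>  a = 0
  y = 1 - 0  =>  y = 1
  v = a + 7  =>  v = 7
  c = 7 + a  =>  c = 7
  b = 3  =>  b = 3
  return v = 7

Answer: 7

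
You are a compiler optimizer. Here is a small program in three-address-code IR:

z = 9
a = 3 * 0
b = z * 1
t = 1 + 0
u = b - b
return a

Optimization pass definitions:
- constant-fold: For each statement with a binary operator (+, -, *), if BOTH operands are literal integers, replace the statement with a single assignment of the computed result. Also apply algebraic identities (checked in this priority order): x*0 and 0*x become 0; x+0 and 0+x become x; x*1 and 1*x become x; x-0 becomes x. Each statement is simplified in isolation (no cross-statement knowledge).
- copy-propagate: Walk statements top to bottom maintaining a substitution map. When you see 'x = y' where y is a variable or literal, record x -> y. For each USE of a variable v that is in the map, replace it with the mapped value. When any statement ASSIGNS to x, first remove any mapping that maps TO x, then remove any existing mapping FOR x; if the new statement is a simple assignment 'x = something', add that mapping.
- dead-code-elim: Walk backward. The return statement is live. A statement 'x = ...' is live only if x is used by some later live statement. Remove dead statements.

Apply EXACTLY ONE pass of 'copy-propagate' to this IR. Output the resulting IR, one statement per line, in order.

Answer: z = 9
a = 3 * 0
b = 9 * 1
t = 1 + 0
u = b - b
return a

Derivation:
Applying copy-propagate statement-by-statement:
  [1] z = 9  (unchanged)
  [2] a = 3 * 0  (unchanged)
  [3] b = z * 1  -> b = 9 * 1
  [4] t = 1 + 0  (unchanged)
  [5] u = b - b  (unchanged)
  [6] return a  (unchanged)
Result (6 stmts):
  z = 9
  a = 3 * 0
  b = 9 * 1
  t = 1 + 0
  u = b - b
  return a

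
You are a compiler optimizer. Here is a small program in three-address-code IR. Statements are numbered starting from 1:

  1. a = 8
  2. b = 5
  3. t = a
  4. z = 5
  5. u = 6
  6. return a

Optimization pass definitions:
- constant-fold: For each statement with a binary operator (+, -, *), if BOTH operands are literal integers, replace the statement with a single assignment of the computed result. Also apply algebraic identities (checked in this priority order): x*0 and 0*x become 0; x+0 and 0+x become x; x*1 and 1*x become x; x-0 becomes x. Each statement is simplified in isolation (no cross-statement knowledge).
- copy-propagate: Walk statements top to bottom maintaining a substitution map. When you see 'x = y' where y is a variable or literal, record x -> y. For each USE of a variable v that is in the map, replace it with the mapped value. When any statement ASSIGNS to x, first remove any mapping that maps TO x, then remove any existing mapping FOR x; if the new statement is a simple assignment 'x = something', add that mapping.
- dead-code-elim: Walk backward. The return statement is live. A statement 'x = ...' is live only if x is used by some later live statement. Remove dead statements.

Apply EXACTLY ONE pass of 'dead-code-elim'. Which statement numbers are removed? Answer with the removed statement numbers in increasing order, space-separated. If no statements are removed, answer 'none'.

Answer: 2 3 4 5

Derivation:
Backward liveness scan:
Stmt 1 'a = 8': KEEP (a is live); live-in = []
Stmt 2 'b = 5': DEAD (b not in live set ['a'])
Stmt 3 't = a': DEAD (t not in live set ['a'])
Stmt 4 'z = 5': DEAD (z not in live set ['a'])
Stmt 5 'u = 6': DEAD (u not in live set ['a'])
Stmt 6 'return a': KEEP (return); live-in = ['a']
Removed statement numbers: [2, 3, 4, 5]
Surviving IR:
  a = 8
  return a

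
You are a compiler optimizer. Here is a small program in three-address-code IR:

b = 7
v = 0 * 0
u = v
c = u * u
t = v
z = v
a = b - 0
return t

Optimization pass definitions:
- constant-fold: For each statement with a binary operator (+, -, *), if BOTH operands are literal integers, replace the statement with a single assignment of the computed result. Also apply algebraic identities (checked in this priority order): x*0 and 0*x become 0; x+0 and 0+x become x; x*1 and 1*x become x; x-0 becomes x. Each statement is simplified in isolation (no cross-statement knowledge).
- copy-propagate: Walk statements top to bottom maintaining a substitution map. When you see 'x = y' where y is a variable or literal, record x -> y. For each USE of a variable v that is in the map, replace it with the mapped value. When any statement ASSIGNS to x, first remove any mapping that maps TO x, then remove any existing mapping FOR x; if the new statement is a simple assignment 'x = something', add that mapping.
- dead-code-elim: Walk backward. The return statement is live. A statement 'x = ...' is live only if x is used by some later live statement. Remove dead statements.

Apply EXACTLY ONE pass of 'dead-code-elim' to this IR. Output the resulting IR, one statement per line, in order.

Applying dead-code-elim statement-by-statement:
  [8] return t  -> KEEP (return); live=['t']
  [7] a = b - 0  -> DEAD (a not live)
  [6] z = v  -> DEAD (z not live)
  [5] t = v  -> KEEP; live=['v']
  [4] c = u * u  -> DEAD (c not live)
  [3] u = v  -> DEAD (u not live)
  [2] v = 0 * 0  -> KEEP; live=[]
  [1] b = 7  -> DEAD (b not live)
Result (3 stmts):
  v = 0 * 0
  t = v
  return t

Answer: v = 0 * 0
t = v
return t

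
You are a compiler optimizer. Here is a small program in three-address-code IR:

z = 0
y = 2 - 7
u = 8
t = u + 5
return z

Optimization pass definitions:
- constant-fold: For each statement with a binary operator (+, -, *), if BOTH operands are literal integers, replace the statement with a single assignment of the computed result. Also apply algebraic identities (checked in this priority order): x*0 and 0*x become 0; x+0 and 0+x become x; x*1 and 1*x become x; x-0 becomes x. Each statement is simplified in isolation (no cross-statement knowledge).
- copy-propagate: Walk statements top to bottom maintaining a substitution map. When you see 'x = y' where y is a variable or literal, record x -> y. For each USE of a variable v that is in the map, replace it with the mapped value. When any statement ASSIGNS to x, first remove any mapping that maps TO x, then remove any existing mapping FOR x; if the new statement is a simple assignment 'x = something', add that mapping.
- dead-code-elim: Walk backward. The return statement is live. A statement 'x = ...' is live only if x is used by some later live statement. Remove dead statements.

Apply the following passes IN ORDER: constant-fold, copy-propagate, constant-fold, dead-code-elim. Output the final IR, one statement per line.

Answer: return 0

Derivation:
Initial IR:
  z = 0
  y = 2 - 7
  u = 8
  t = u + 5
  return z
After constant-fold (5 stmts):
  z = 0
  y = -5
  u = 8
  t = u + 5
  return z
After copy-propagate (5 stmts):
  z = 0
  y = -5
  u = 8
  t = 8 + 5
  return 0
After constant-fold (5 stmts):
  z = 0
  y = -5
  u = 8
  t = 13
  return 0
After dead-code-elim (1 stmts):
  return 0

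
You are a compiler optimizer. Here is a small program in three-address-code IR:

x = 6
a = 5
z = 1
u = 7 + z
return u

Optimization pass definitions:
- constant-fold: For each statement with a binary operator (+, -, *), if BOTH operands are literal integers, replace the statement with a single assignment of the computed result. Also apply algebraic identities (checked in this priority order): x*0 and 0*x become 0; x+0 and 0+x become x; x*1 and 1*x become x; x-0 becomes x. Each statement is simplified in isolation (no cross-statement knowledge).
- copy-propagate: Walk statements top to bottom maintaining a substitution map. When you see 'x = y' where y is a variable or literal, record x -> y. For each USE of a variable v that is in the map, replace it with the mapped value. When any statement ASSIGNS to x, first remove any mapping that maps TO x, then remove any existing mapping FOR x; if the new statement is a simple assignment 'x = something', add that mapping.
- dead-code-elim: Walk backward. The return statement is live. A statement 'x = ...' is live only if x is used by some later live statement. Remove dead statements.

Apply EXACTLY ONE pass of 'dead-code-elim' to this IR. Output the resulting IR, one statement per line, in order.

Answer: z = 1
u = 7 + z
return u

Derivation:
Applying dead-code-elim statement-by-statement:
  [5] return u  -> KEEP (return); live=['u']
  [4] u = 7 + z  -> KEEP; live=['z']
  [3] z = 1  -> KEEP; live=[]
  [2] a = 5  -> DEAD (a not live)
  [1] x = 6  -> DEAD (x not live)
Result (3 stmts):
  z = 1
  u = 7 + z
  return u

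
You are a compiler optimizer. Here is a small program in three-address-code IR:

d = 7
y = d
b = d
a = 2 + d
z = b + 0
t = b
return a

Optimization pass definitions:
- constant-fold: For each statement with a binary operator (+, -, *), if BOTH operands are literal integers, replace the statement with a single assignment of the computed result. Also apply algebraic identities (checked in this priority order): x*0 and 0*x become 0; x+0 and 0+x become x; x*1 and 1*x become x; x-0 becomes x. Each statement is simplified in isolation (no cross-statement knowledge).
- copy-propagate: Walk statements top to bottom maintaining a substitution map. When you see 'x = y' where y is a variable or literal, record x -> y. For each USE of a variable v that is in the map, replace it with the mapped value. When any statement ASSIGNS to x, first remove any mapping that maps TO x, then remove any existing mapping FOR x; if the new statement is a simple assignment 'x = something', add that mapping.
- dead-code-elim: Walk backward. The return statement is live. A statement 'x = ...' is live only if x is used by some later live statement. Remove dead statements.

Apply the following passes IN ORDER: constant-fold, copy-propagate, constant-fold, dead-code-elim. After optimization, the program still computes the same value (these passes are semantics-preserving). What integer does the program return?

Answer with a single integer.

Answer: 9

Derivation:
Initial IR:
  d = 7
  y = d
  b = d
  a = 2 + d
  z = b + 0
  t = b
  return a
After constant-fold (7 stmts):
  d = 7
  y = d
  b = d
  a = 2 + d
  z = b
  t = b
  return a
After copy-propagate (7 stmts):
  d = 7
  y = 7
  b = 7
  a = 2 + 7
  z = 7
  t = 7
  return a
After constant-fold (7 stmts):
  d = 7
  y = 7
  b = 7
  a = 9
  z = 7
  t = 7
  return a
After dead-code-elim (2 stmts):
  a = 9
  return a
Evaluate:
  d = 7  =>  d = 7
  y = d  =>  y = 7
  b = d  =>  b = 7
  a = 2 + d  =>  a = 9
  z = b + 0  =>  z = 7
  t = b  =>  t = 7
  return a = 9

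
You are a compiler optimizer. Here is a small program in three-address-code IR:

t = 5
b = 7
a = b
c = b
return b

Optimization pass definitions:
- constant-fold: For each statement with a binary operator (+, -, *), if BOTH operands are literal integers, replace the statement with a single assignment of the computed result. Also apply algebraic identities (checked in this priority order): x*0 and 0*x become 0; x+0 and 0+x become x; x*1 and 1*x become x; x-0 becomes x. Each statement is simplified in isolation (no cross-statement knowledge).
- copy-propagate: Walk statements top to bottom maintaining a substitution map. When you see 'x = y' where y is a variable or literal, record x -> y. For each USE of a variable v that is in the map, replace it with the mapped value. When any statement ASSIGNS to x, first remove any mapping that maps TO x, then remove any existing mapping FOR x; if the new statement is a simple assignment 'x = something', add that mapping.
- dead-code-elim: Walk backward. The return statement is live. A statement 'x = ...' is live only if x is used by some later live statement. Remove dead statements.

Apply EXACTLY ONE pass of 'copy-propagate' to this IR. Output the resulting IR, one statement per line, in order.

Applying copy-propagate statement-by-statement:
  [1] t = 5  (unchanged)
  [2] b = 7  (unchanged)
  [3] a = b  -> a = 7
  [4] c = b  -> c = 7
  [5] return b  -> return 7
Result (5 stmts):
  t = 5
  b = 7
  a = 7
  c = 7
  return 7

Answer: t = 5
b = 7
a = 7
c = 7
return 7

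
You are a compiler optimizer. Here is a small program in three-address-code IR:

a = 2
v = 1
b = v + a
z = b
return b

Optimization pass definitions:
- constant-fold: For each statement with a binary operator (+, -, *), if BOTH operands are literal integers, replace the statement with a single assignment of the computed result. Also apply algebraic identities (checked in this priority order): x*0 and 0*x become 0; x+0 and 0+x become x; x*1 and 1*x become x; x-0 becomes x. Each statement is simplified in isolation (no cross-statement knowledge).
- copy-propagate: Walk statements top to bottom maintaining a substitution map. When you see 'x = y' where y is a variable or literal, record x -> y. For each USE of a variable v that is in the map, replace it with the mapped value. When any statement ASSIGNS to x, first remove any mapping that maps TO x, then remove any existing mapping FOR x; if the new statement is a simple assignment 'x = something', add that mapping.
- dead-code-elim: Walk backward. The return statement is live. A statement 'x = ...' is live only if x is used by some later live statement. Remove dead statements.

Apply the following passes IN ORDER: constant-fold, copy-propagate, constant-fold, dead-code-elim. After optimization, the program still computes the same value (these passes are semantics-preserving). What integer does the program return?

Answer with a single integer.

Initial IR:
  a = 2
  v = 1
  b = v + a
  z = b
  return b
After constant-fold (5 stmts):
  a = 2
  v = 1
  b = v + a
  z = b
  return b
After copy-propagate (5 stmts):
  a = 2
  v = 1
  b = 1 + 2
  z = b
  return b
After constant-fold (5 stmts):
  a = 2
  v = 1
  b = 3
  z = b
  return b
After dead-code-elim (2 stmts):
  b = 3
  return b
Evaluate:
  a = 2  =>  a = 2
  v = 1  =>  v = 1
  b = v + a  =>  b = 3
  z = b  =>  z = 3
  return b = 3

Answer: 3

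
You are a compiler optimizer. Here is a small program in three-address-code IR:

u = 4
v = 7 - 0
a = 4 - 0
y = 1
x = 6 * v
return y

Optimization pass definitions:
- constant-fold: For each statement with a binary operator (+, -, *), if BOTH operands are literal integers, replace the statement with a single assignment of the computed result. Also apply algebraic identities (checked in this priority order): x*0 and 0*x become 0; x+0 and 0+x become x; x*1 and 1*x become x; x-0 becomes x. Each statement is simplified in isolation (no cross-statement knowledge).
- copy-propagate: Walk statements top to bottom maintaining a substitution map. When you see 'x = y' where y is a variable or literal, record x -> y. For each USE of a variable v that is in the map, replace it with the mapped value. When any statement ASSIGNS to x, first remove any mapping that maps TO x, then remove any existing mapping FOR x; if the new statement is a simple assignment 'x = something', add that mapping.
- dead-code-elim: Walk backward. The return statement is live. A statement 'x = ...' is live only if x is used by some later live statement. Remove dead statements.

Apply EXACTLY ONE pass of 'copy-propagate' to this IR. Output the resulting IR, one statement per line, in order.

Applying copy-propagate statement-by-statement:
  [1] u = 4  (unchanged)
  [2] v = 7 - 0  (unchanged)
  [3] a = 4 - 0  (unchanged)
  [4] y = 1  (unchanged)
  [5] x = 6 * v  (unchanged)
  [6] return y  -> return 1
Result (6 stmts):
  u = 4
  v = 7 - 0
  a = 4 - 0
  y = 1
  x = 6 * v
  return 1

Answer: u = 4
v = 7 - 0
a = 4 - 0
y = 1
x = 6 * v
return 1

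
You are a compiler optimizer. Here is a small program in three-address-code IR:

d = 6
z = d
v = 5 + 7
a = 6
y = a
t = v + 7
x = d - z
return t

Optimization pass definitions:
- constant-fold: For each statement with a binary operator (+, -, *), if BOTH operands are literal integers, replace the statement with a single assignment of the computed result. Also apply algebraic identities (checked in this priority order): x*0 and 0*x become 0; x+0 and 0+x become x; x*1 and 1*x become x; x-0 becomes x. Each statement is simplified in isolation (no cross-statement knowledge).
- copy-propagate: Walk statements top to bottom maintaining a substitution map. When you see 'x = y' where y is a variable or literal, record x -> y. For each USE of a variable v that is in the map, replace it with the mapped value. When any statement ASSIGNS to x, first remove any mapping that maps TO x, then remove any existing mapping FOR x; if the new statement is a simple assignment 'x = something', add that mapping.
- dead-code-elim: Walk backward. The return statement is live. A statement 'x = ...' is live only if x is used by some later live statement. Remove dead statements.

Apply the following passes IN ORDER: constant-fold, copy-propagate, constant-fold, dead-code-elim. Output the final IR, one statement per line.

Initial IR:
  d = 6
  z = d
  v = 5 + 7
  a = 6
  y = a
  t = v + 7
  x = d - z
  return t
After constant-fold (8 stmts):
  d = 6
  z = d
  v = 12
  a = 6
  y = a
  t = v + 7
  x = d - z
  return t
After copy-propagate (8 stmts):
  d = 6
  z = 6
  v = 12
  a = 6
  y = 6
  t = 12 + 7
  x = 6 - 6
  return t
After constant-fold (8 stmts):
  d = 6
  z = 6
  v = 12
  a = 6
  y = 6
  t = 19
  x = 0
  return t
After dead-code-elim (2 stmts):
  t = 19
  return t

Answer: t = 19
return t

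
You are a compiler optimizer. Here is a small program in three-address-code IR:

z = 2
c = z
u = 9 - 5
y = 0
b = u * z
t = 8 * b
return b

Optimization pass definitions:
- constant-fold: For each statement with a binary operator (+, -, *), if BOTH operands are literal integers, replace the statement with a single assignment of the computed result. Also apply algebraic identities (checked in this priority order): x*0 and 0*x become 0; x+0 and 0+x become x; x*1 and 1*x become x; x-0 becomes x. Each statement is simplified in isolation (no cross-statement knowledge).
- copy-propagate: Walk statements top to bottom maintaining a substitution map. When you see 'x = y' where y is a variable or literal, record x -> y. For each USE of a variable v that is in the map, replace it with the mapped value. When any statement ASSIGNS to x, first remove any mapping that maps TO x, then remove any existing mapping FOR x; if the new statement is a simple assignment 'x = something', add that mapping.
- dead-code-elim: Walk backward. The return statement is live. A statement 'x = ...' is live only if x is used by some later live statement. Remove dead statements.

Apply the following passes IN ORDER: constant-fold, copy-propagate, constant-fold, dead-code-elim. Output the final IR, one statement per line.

Initial IR:
  z = 2
  c = z
  u = 9 - 5
  y = 0
  b = u * z
  t = 8 * b
  return b
After constant-fold (7 stmts):
  z = 2
  c = z
  u = 4
  y = 0
  b = u * z
  t = 8 * b
  return b
After copy-propagate (7 stmts):
  z = 2
  c = 2
  u = 4
  y = 0
  b = 4 * 2
  t = 8 * b
  return b
After constant-fold (7 stmts):
  z = 2
  c = 2
  u = 4
  y = 0
  b = 8
  t = 8 * b
  return b
After dead-code-elim (2 stmts):
  b = 8
  return b

Answer: b = 8
return b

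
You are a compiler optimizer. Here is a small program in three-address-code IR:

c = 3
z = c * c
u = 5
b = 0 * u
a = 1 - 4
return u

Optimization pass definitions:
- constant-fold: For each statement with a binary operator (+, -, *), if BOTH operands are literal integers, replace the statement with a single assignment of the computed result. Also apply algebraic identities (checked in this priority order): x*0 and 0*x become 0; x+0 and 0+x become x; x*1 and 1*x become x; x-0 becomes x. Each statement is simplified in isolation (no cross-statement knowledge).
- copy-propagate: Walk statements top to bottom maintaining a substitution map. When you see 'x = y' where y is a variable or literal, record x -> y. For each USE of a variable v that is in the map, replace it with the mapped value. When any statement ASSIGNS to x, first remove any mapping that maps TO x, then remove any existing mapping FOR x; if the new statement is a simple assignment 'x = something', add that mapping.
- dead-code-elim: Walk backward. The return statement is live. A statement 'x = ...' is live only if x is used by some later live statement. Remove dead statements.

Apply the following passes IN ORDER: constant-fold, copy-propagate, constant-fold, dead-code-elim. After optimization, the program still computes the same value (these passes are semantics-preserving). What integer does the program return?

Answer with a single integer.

Answer: 5

Derivation:
Initial IR:
  c = 3
  z = c * c
  u = 5
  b = 0 * u
  a = 1 - 4
  return u
After constant-fold (6 stmts):
  c = 3
  z = c * c
  u = 5
  b = 0
  a = -3
  return u
After copy-propagate (6 stmts):
  c = 3
  z = 3 * 3
  u = 5
  b = 0
  a = -3
  return 5
After constant-fold (6 stmts):
  c = 3
  z = 9
  u = 5
  b = 0
  a = -3
  return 5
After dead-code-elim (1 stmts):
  return 5
Evaluate:
  c = 3  =>  c = 3
  z = c * c  =>  z = 9
  u = 5  =>  u = 5
  b = 0 * u  =>  b = 0
  a = 1 - 4  =>  a = -3
  return u = 5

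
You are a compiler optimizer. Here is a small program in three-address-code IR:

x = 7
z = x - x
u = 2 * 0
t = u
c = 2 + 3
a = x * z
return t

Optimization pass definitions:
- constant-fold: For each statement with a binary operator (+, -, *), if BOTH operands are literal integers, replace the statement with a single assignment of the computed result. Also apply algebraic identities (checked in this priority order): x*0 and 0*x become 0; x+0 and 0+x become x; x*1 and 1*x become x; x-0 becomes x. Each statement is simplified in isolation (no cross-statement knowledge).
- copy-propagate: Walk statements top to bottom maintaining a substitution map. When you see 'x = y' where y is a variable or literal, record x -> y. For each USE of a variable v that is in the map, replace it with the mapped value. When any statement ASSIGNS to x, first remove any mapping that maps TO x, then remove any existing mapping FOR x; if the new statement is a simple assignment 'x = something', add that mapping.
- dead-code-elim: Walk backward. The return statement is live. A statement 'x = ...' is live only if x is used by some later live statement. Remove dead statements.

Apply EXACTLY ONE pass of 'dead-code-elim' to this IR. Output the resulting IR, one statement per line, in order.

Answer: u = 2 * 0
t = u
return t

Derivation:
Applying dead-code-elim statement-by-statement:
  [7] return t  -> KEEP (return); live=['t']
  [6] a = x * z  -> DEAD (a not live)
  [5] c = 2 + 3  -> DEAD (c not live)
  [4] t = u  -> KEEP; live=['u']
  [3] u = 2 * 0  -> KEEP; live=[]
  [2] z = x - x  -> DEAD (z not live)
  [1] x = 7  -> DEAD (x not live)
Result (3 stmts):
  u = 2 * 0
  t = u
  return t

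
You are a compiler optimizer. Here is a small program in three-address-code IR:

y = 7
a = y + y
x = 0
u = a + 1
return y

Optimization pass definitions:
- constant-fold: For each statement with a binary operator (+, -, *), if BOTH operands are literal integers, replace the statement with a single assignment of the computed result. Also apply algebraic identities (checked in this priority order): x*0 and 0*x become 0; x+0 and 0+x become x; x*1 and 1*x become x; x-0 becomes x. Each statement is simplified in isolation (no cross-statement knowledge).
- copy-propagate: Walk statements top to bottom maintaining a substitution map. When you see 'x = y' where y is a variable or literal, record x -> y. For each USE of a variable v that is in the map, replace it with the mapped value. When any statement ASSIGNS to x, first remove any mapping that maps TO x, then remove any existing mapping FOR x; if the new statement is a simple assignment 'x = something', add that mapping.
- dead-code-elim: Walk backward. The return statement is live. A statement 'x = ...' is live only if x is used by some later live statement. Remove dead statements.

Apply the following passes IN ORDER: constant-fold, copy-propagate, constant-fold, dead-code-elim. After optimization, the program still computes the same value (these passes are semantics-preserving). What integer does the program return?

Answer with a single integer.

Answer: 7

Derivation:
Initial IR:
  y = 7
  a = y + y
  x = 0
  u = a + 1
  return y
After constant-fold (5 stmts):
  y = 7
  a = y + y
  x = 0
  u = a + 1
  return y
After copy-propagate (5 stmts):
  y = 7
  a = 7 + 7
  x = 0
  u = a + 1
  return 7
After constant-fold (5 stmts):
  y = 7
  a = 14
  x = 0
  u = a + 1
  return 7
After dead-code-elim (1 stmts):
  return 7
Evaluate:
  y = 7  =>  y = 7
  a = y + y  =>  a = 14
  x = 0  =>  x = 0
  u = a + 1  =>  u = 15
  return y = 7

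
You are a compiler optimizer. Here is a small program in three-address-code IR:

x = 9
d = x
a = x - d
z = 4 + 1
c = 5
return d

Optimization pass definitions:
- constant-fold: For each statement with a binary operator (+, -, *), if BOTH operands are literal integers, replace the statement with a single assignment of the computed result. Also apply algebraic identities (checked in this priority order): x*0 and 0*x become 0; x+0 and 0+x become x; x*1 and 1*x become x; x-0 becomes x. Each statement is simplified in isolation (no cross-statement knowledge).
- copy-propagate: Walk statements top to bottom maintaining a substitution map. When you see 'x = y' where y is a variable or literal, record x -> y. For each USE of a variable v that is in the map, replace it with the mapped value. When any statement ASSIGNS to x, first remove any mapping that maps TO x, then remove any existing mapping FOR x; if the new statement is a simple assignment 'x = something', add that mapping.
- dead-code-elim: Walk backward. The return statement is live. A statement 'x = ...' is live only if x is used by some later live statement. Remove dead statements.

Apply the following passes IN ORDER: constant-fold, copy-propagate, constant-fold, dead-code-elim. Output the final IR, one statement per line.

Initial IR:
  x = 9
  d = x
  a = x - d
  z = 4 + 1
  c = 5
  return d
After constant-fold (6 stmts):
  x = 9
  d = x
  a = x - d
  z = 5
  c = 5
  return d
After copy-propagate (6 stmts):
  x = 9
  d = 9
  a = 9 - 9
  z = 5
  c = 5
  return 9
After constant-fold (6 stmts):
  x = 9
  d = 9
  a = 0
  z = 5
  c = 5
  return 9
After dead-code-elim (1 stmts):
  return 9

Answer: return 9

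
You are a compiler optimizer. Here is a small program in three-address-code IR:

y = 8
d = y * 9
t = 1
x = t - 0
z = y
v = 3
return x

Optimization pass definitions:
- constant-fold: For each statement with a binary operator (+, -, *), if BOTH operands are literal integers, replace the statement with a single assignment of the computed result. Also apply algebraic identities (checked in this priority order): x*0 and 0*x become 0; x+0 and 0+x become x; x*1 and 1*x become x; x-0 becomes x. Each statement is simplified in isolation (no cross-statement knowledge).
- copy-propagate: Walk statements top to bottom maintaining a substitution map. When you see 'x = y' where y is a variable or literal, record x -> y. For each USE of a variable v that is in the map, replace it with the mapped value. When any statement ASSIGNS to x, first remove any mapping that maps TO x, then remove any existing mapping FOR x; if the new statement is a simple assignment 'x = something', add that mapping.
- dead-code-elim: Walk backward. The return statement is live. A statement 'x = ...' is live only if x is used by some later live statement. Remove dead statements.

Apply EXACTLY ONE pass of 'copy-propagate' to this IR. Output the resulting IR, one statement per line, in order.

Applying copy-propagate statement-by-statement:
  [1] y = 8  (unchanged)
  [2] d = y * 9  -> d = 8 * 9
  [3] t = 1  (unchanged)
  [4] x = t - 0  -> x = 1 - 0
  [5] z = y  -> z = 8
  [6] v = 3  (unchanged)
  [7] return x  (unchanged)
Result (7 stmts):
  y = 8
  d = 8 * 9
  t = 1
  x = 1 - 0
  z = 8
  v = 3
  return x

Answer: y = 8
d = 8 * 9
t = 1
x = 1 - 0
z = 8
v = 3
return x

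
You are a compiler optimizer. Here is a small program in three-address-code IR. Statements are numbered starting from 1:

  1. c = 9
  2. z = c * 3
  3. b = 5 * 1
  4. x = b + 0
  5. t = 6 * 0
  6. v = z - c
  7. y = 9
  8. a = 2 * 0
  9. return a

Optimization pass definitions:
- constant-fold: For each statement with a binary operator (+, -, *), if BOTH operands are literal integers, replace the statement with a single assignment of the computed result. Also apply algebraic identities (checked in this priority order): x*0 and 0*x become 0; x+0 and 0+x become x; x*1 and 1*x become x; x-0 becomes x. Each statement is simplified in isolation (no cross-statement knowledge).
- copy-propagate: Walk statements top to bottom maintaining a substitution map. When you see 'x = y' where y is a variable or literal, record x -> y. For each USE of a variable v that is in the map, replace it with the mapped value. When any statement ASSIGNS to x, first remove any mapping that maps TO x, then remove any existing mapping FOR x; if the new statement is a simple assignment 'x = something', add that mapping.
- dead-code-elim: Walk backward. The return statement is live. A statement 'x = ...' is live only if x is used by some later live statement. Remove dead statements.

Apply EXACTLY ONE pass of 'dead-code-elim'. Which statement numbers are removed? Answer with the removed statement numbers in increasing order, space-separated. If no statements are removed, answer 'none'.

Backward liveness scan:
Stmt 1 'c = 9': DEAD (c not in live set [])
Stmt 2 'z = c * 3': DEAD (z not in live set [])
Stmt 3 'b = 5 * 1': DEAD (b not in live set [])
Stmt 4 'x = b + 0': DEAD (x not in live set [])
Stmt 5 't = 6 * 0': DEAD (t not in live set [])
Stmt 6 'v = z - c': DEAD (v not in live set [])
Stmt 7 'y = 9': DEAD (y not in live set [])
Stmt 8 'a = 2 * 0': KEEP (a is live); live-in = []
Stmt 9 'return a': KEEP (return); live-in = ['a']
Removed statement numbers: [1, 2, 3, 4, 5, 6, 7]
Surviving IR:
  a = 2 * 0
  return a

Answer: 1 2 3 4 5 6 7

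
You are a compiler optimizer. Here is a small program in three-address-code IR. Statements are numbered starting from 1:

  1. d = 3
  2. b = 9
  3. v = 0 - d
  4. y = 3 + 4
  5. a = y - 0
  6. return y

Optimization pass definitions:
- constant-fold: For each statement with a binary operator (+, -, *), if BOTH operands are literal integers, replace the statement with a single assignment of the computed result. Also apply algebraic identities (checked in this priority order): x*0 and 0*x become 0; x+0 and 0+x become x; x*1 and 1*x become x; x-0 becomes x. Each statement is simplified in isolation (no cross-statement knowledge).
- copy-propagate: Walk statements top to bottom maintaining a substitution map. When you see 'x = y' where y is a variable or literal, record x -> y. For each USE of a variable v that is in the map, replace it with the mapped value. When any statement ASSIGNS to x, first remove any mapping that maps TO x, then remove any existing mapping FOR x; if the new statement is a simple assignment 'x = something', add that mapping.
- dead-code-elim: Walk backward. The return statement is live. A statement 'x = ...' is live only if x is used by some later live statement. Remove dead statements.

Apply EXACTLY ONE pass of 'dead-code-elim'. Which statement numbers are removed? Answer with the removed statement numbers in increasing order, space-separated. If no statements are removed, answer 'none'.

Backward liveness scan:
Stmt 1 'd = 3': DEAD (d not in live set [])
Stmt 2 'b = 9': DEAD (b not in live set [])
Stmt 3 'v = 0 - d': DEAD (v not in live set [])
Stmt 4 'y = 3 + 4': KEEP (y is live); live-in = []
Stmt 5 'a = y - 0': DEAD (a not in live set ['y'])
Stmt 6 'return y': KEEP (return); live-in = ['y']
Removed statement numbers: [1, 2, 3, 5]
Surviving IR:
  y = 3 + 4
  return y

Answer: 1 2 3 5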